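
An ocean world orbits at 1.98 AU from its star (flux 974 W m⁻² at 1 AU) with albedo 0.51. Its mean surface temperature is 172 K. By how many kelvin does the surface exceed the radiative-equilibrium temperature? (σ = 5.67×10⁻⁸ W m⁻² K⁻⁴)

ΔT ≈ 19.8 K

S = 974/1.98² = 248.4 W m⁻².
T_eq = [S(1−A)/(4σ)]^(1/4) = [248.4×0.49/(4×5.67×10⁻⁸)]^(1/4) = 152.2 K.
ΔT = T_surf − T_eq = 172 − 152.2.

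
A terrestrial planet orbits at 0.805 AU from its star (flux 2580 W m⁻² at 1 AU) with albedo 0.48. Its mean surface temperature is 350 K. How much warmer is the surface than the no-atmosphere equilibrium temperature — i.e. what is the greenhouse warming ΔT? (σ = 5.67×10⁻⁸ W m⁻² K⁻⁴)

S = 2580/0.805² = 3981 W m⁻².
T_eq = [S(1−A)/(4σ)]^(1/4) = [3981×0.52/(4×5.67×10⁻⁸)]^(1/4) = 309.1 K.
ΔT = T_surf − T_eq = 350 − 309.1.

ΔT ≈ 40.9 K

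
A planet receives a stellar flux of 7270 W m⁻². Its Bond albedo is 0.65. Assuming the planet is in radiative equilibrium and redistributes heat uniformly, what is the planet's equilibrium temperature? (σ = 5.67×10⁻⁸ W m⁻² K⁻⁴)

T_eq ≈ 325 K

Energy balance: absorbed = emitted ⇒ πR²·S(1−A) = 4πR²·σT_eq⁴, so T_eq⁴ = S(1−A)/(4σ).
T_eq = [7270 × 0.35 / (4 × 5.67×10⁻⁸)]^(1/4) = (1.12×10¹⁰)^(1/4) = 325 K.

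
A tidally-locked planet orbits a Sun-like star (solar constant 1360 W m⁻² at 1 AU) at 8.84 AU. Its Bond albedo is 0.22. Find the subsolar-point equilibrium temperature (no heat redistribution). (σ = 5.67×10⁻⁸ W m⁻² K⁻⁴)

Flux at 8.84 AU: S = 1360/8.84² = 17.4 W m⁻².
At the subsolar point the surface absorbs S(1−A) and emits σT⁴ per unit area — no factor of 4, since only the local patch is in balance.
T = [17.4 × 0.78 / 5.67×10⁻⁸]^(1/4) = (2.39×10⁸)^(1/4) = 124 K.

T_ss ≈ 124 K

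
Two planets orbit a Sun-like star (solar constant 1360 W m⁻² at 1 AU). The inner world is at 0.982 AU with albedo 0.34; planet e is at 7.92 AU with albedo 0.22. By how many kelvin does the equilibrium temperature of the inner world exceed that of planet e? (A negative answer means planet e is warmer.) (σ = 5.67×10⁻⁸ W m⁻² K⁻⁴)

ΔT ≈ 160.2 K

T_eq = [S₀(1−A)/(4σd²)]^(1/4), so T ∝ (1−A)^(1/4) / √d.
T₁ = [1360×0.66/(4×5.67×10⁻⁸×0.982²)]^(1/4) = 253.11 K.
T₂ = [1360×0.78/(4×5.67×10⁻⁸×7.92²)]^(1/4) = 92.93 K.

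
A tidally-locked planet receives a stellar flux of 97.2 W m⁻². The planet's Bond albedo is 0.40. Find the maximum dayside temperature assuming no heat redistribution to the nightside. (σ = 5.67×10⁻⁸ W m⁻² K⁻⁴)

T_ss ≈ 179 K

With no redistribution each surface element balances locally: S(1−A) = σT⁴.
T = [97.2 × 0.60 / 5.67×10⁻⁸]^(1/4) = (1.03×10⁹)^(1/4) = 179 K.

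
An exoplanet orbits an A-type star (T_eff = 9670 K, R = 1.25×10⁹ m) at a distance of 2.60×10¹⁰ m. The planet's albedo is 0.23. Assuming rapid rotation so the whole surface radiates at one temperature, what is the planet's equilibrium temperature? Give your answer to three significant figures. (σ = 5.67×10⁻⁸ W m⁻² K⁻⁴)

L = 4πR_⋆²σT_⋆⁴ = 4π(1.25×10⁹)² × 5.67×10⁻⁸ × (9670)⁴ = 9.73×10²⁷ W.
S = L/(4πd²) = 1.15×10⁶ W m⁻².
Energy balance: absorbed = emitted ⇒ πR²·S(1−A) = 4πR²·σT_eq⁴, so T_eq⁴ = S(1−A)/(4σ).
T_eq = [1.15×10⁶ × 0.77 / (4 × 5.67×10⁻⁸)]^(1/4) = (3.89×10¹²)^(1/4) = 1400 K.

T_eq ≈ 1400 K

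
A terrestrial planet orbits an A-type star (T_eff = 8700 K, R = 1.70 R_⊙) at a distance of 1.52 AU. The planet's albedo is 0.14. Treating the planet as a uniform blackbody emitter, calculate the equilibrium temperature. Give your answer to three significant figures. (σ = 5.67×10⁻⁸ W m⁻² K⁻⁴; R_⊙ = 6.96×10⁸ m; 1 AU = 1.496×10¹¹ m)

T_eq ≈ 427 K

R_⋆ = 1.70 × 6.96×10⁸ = 1.18×10⁹ m.
d = 1.52 AU = 2.27×10¹¹ m.
L = 4πR_⋆²σT_⋆⁴ = 4π(1.18×10⁹)² × 5.67×10⁻⁸ × (8700)⁴ = 5.71×10²⁷ W.
S = L/(4πd²) = 8790 W m⁻².
Energy balance: absorbed = emitted ⇒ πR²·S(1−A) = 4πR²·σT_eq⁴, so T_eq⁴ = S(1−A)/(4σ).
T_eq = [8790 × 0.86 / (4 × 5.67×10⁻⁸)]^(1/4) = (3.33×10¹⁰)^(1/4) = 427 K.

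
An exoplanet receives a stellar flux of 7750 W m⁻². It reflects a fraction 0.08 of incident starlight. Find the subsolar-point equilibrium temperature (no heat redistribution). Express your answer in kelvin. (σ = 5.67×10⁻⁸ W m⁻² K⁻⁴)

T_ss ≈ 595 K

At the subsolar point the surface absorbs S(1−A) and emits σT⁴ per unit area — no factor of 4, since only the local patch is in balance.
T = [7750 × 0.92 / 5.67×10⁻⁸]^(1/4) = (1.26×10¹¹)^(1/4) = 595 K.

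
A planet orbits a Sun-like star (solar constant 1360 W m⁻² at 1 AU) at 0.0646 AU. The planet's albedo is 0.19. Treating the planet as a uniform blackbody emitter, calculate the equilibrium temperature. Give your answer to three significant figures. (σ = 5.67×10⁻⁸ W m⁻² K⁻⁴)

T_eq ≈ 1040 K

Flux at 0.0646 AU: S = 1360/0.0646² = 3.26×10⁵ W m⁻².
Energy balance: absorbed = emitted ⇒ πR²·S(1−A) = 4πR²·σT_eq⁴, so T_eq⁴ = S(1−A)/(4σ).
T_eq = [3.26×10⁵ × 0.81 / (4 × 5.67×10⁻⁸)]^(1/4) = (1.16×10¹²)^(1/4) = 1040 K.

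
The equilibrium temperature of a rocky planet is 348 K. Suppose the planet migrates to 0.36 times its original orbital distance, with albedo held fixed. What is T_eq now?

T_eq ∝ L^(1/4) · d^(−1/2).
T′ = 348 / 0.36^(1/2) = 580 K.

T_eq ≈ 580 K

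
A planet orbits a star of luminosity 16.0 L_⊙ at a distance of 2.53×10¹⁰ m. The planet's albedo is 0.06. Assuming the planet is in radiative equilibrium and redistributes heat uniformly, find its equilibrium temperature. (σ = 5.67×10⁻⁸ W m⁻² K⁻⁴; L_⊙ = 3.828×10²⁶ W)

T_eq ≈ 1330 K

L = 16.0 × 3.828×10²⁶ = 6.12×10²⁷ W.
Flux: S = L/(4πd²) = 6.12×10²⁷/(4π×(2.53×10¹⁰)²) = 7.61×10⁵ W m⁻².
Energy balance: absorbed = emitted ⇒ πR²·S(1−A) = 4πR²·σT_eq⁴, so T_eq⁴ = S(1−A)/(4σ).
T_eq = [7.61×10⁵ × 0.94 / (4 × 5.67×10⁻⁸)]^(1/4) = (3.16×10¹²)^(1/4) = 1330 K.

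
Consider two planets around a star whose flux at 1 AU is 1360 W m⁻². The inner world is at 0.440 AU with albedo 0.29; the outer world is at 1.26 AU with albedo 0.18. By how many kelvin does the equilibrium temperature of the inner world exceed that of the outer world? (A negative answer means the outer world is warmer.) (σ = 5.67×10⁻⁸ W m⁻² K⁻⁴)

ΔT ≈ 149.2 K

T_eq = [S₀(1−A)/(4σd²)]^(1/4), so T ∝ (1−A)^(1/4) / √d.
T₁ = [1360×0.71/(4×5.67×10⁻⁸×0.440²)]^(1/4) = 385.09 K.
T₂ = [1360×0.82/(4×5.67×10⁻⁸×1.26²)]^(1/4) = 235.91 K.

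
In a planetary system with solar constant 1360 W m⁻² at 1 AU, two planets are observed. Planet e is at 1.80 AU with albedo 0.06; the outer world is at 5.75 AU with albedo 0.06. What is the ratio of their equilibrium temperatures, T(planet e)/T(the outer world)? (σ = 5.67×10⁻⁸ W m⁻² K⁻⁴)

T_eq = [S₀(1−A)/(4σd²)]^(1/4), so T ∝ (1−A)^(1/4) / √d.
T₁ = [1360×0.94/(4×5.67×10⁻⁸×1.80²)]^(1/4) = 204.23 K.
T₂ = [1360×0.94/(4×5.67×10⁻⁸×5.75²)]^(1/4) = 114.27 K.

T₁/T₂ ≈ 1.787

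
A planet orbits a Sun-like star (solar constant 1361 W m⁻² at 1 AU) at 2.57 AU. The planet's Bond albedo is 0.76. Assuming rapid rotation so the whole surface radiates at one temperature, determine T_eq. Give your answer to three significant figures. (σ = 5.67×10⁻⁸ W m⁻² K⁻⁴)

T_eq ≈ 122 K

Flux at 2.57 AU: S = 1361/2.57² = 206 W m⁻².
Energy balance: absorbed = emitted ⇒ πR²·S(1−A) = 4πR²·σT_eq⁴, so T_eq⁴ = S(1−A)/(4σ).
T_eq = [206 × 0.24 / (4 × 5.67×10⁻⁸)]^(1/4) = (2.18×10⁸)^(1/4) = 122 K.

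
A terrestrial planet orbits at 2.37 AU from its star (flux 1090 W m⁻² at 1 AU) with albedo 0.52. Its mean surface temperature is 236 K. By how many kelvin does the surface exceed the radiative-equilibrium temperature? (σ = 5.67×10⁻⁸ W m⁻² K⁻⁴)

ΔT ≈ 93.6 K

S = 1090/2.37² = 194.1 W m⁻².
T_eq = [S(1−A)/(4σ)]^(1/4) = [194.1×0.48/(4×5.67×10⁻⁸)]^(1/4) = 142.4 K.
ΔT = T_surf − T_eq = 236 − 142.4.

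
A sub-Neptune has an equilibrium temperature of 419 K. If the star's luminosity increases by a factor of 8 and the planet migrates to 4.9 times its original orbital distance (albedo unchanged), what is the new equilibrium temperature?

T_eq ≈ 318 K

T_eq ∝ L^(1/4) · d^(−1/2).
T′ = 419 × 8^(1/4) / 4.9^(1/2) = 318 K.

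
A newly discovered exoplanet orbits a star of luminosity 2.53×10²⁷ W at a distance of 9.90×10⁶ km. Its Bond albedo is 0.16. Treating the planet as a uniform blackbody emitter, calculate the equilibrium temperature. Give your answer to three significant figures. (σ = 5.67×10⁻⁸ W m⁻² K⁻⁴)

d = 9.90×10⁶ km = 9.90×10⁹ m.
Flux: S = L/(4πd²) = 2.53×10²⁷/(4π×(9.90×10⁹)²) = 2.05×10⁶ W m⁻².
Energy balance: absorbed = emitted ⇒ πR²·S(1−A) = 4πR²·σT_eq⁴, so T_eq⁴ = S(1−A)/(4σ).
T_eq = [2.05×10⁶ × 0.84 / (4 × 5.67×10⁻⁸)]^(1/4) = (7.61×10¹²)^(1/4) = 1660 K.

T_eq ≈ 1660 K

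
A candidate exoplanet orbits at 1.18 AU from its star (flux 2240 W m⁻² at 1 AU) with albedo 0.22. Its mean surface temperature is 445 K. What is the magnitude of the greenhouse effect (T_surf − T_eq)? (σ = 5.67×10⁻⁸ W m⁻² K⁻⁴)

S = 2240/1.18² = 1609 W m⁻².
T_eq = [S(1−A)/(4σ)]^(1/4) = [1609×0.78/(4×5.67×10⁻⁸)]^(1/4) = 272.7 K.
ΔT = T_surf − T_eq = 445 − 272.7.

ΔT ≈ 172.3 K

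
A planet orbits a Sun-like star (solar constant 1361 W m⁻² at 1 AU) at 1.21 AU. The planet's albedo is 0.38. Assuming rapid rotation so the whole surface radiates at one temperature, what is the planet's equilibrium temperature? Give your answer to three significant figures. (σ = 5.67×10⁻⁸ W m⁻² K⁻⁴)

T_eq ≈ 225 K

Flux at 1.21 AU: S = 1361/1.21² = 930 W m⁻².
Energy balance: absorbed = emitted ⇒ πR²·S(1−A) = 4πR²·σT_eq⁴, so T_eq⁴ = S(1−A)/(4σ).
T_eq = [930 × 0.62 / (4 × 5.67×10⁻⁸)]^(1/4) = (2.54×10⁹)^(1/4) = 225 K.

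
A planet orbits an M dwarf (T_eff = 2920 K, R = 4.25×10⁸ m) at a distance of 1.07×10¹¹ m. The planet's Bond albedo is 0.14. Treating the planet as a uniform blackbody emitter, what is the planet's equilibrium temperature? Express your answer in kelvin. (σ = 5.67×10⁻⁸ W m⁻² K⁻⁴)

T_eq ≈ 125 K

L = 4πR_⋆²σT_⋆⁴ = 4π(4.25×10⁸)² × 5.67×10⁻⁸ × (2920)⁴ = 9.36×10²⁴ W.
S = L/(4πd²) = 65.0 W m⁻².
Energy balance: absorbed = emitted ⇒ πR²·S(1−A) = 4πR²·σT_eq⁴, so T_eq⁴ = S(1−A)/(4σ).
T_eq = [65.0 × 0.86 / (4 × 5.67×10⁻⁸)]^(1/4) = (2.47×10⁸)^(1/4) = 125 K.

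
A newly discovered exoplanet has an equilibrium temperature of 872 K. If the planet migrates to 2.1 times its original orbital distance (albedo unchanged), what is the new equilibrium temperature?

T_eq ∝ L^(1/4) · d^(−1/2).
T′ = 872 / 2.1^(1/2) = 602 K.

T_eq ≈ 602 K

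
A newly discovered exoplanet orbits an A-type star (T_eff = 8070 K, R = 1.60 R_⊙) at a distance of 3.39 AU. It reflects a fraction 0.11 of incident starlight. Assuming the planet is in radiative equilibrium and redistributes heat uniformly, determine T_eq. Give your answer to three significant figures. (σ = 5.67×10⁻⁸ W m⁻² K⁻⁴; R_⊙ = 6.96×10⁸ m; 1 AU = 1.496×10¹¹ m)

R_⋆ = 1.60 × 6.96×10⁸ = 1.11×10⁹ m.
d = 3.39 AU = 5.07×10¹¹ m.
L = 4πR_⋆²σT_⋆⁴ = 4π(1.11×10⁹)² × 5.67×10⁻⁸ × (8070)⁴ = 3.75×10²⁷ W.
S = L/(4πd²) = 1160 W m⁻².
Energy balance: absorbed = emitted ⇒ πR²·S(1−A) = 4πR²·σT_eq⁴, so T_eq⁴ = S(1−A)/(4σ).
T_eq = [1160 × 0.89 / (4 × 5.67×10⁻⁸)]^(1/4) = (4.55×10⁹)^(1/4) = 260 K.

T_eq ≈ 260 K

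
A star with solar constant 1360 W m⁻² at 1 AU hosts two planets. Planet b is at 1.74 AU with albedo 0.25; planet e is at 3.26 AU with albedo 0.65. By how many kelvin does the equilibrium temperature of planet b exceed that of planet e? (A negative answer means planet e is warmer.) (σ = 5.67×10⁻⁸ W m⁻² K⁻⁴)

ΔT ≈ 77.8 K

T_eq = [S₀(1−A)/(4σd²)]^(1/4), so T ∝ (1−A)^(1/4) / √d.
T₁ = [1360×0.75/(4×5.67×10⁻⁸×1.74²)]^(1/4) = 196.32 K.
T₂ = [1360×0.35/(4×5.67×10⁻⁸×3.26²)]^(1/4) = 118.54 K.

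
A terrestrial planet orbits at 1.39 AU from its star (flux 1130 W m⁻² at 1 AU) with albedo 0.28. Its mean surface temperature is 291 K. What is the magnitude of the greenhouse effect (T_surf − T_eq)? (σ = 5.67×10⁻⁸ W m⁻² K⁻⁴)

ΔT ≈ 83.4 K

S = 1130/1.39² = 584.9 W m⁻².
T_eq = [S(1−A)/(4σ)]^(1/4) = [584.9×0.72/(4×5.67×10⁻⁸)]^(1/4) = 207.6 K.
ΔT = T_surf − T_eq = 291 − 207.6.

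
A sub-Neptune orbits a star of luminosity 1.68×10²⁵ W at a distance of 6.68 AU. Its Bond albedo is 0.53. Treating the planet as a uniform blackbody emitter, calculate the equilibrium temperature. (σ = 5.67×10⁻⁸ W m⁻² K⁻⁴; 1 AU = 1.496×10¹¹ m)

d = 6.68 AU = 9.99×10¹¹ m.
Flux: S = L/(4πd²) = 1.68×10²⁵/(4π×(9.99×10¹¹)²) = 1.34 W m⁻².
Energy balance: absorbed = emitted ⇒ πR²·S(1−A) = 4πR²·σT_eq⁴, so T_eq⁴ = S(1−A)/(4σ).
T_eq = [1.34 × 0.47 / (4 × 5.67×10⁻⁸)]^(1/4) = (2.77×10⁶)^(1/4) = 40.8 K.

T_eq ≈ 40.8 K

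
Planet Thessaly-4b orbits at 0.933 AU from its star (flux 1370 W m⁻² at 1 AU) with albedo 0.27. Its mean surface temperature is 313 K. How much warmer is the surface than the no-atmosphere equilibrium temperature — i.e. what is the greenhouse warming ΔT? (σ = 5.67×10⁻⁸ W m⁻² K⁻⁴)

S = 1370/0.933² = 1574 W m⁻².
T_eq = [S(1−A)/(4σ)]^(1/4) = [1574×0.73/(4×5.67×10⁻⁸)]^(1/4) = 266.8 K.
ΔT = T_surf − T_eq = 313 − 266.8.

ΔT ≈ 46.2 K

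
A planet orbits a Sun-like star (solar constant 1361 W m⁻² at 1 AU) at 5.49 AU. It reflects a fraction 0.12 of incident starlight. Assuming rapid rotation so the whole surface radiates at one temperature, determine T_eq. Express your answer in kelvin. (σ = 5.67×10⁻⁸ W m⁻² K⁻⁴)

T_eq ≈ 115 K

Flux at 5.49 AU: S = 1361/5.49² = 45.2 W m⁻².
Energy balance: absorbed = emitted ⇒ πR²·S(1−A) = 4πR²·σT_eq⁴, so T_eq⁴ = S(1−A)/(4σ).
T_eq = [45.2 × 0.88 / (4 × 5.67×10⁻⁸)]^(1/4) = (1.75×10⁸)^(1/4) = 115 K.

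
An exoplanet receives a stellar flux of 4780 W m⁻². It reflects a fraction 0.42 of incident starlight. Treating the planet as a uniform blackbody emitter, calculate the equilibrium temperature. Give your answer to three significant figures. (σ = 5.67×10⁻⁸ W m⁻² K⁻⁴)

Energy balance: absorbed = emitted ⇒ πR²·S(1−A) = 4πR²·σT_eq⁴, so T_eq⁴ = S(1−A)/(4σ).
T_eq = [4780 × 0.58 / (4 × 5.67×10⁻⁸)]^(1/4) = (1.22×10¹⁰)^(1/4) = 333 K.

T_eq ≈ 333 K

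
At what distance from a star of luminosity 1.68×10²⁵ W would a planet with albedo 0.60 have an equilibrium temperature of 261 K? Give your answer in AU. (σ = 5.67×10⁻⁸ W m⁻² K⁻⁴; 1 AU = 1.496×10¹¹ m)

From T_eq⁴ = L(1−A)/(16πσd²): d = √[L(1−A)/(16πσT_eq⁴)].
d = √[1.68×10²⁵ × 0.40 / (16π × 5.67×10⁻⁸ × (261)⁴)] = 2.25×10¹⁰ m = 0.151 AU.

d ≈ 0.151 AU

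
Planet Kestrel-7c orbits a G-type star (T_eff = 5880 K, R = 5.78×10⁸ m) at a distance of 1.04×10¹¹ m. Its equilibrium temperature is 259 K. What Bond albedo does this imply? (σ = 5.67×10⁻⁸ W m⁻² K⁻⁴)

L = 4πR_⋆²σT_⋆⁴ = 4π(5.78×10⁸)² × 5.67×10⁻⁸ × (5880)⁴ = 2.85×10²⁶ W.
S = L/(4πd²) = 2090 W m⁻².
From T_eq⁴ = S(1−A)/(4σ): 1−A = 4σT_eq⁴/S.
1−A = 4 × 5.67×10⁻⁸ × (259)⁴ / 2090 = 0.487.

A ≈ 0.51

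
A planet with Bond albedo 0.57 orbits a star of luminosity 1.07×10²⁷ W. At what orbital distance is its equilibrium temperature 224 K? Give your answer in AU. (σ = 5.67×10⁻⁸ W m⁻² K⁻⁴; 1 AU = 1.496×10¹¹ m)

d ≈ 1.69 AU

From T_eq⁴ = L(1−A)/(16πσd²): d = √[L(1−A)/(16πσT_eq⁴)].
d = √[1.07×10²⁷ × 0.43 / (16π × 5.67×10⁻⁸ × (224)⁴)] = 2.53×10¹¹ m = 1.69 AU.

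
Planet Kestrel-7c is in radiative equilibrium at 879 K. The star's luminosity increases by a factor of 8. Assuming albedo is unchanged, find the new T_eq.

T_eq ≈ 1480 K

T_eq ∝ L^(1/4) · d^(−1/2).
T′ = 879 × 8^(1/4) = 1480 K.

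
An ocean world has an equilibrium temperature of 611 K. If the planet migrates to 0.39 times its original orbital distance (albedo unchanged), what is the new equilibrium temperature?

T_eq ≈ 978 K

T_eq ∝ L^(1/4) · d^(−1/2).
T′ = 611 / 0.39^(1/2) = 978 K.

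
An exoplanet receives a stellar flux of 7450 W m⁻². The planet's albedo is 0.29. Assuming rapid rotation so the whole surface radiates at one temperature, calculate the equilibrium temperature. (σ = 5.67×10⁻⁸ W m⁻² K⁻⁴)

Energy balance: absorbed = emitted ⇒ πR²·S(1−A) = 4πR²·σT_eq⁴, so T_eq⁴ = S(1−A)/(4σ).
T_eq = [7450 × 0.71 / (4 × 5.67×10⁻⁸)]^(1/4) = (2.33×10¹⁰)^(1/4) = 391 K.

T_eq ≈ 391 K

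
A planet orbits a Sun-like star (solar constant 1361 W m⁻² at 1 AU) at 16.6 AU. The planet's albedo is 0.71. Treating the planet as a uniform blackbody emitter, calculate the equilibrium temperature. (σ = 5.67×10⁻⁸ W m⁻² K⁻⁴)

T_eq ≈ 50.1 K

Flux at 16.6 AU: S = 1361/16.6² = 4.94 W m⁻².
Energy balance: absorbed = emitted ⇒ πR²·S(1−A) = 4πR²·σT_eq⁴, so T_eq⁴ = S(1−A)/(4σ).
T_eq = [4.94 × 0.29 / (4 × 5.67×10⁻⁸)]^(1/4) = (6.32×10⁶)^(1/4) = 50.1 K.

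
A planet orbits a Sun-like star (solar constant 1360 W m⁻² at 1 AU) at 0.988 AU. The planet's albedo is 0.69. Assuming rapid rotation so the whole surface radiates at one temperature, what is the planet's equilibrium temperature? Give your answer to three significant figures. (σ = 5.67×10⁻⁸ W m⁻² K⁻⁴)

T_eq ≈ 209 K

Flux at 0.988 AU: S = 1360/0.988² = 1390 W m⁻².
Energy balance: absorbed = emitted ⇒ πR²·S(1−A) = 4πR²·σT_eq⁴, so T_eq⁴ = S(1−A)/(4σ).
T_eq = [1390 × 0.31 / (4 × 5.67×10⁻⁸)]^(1/4) = (1.90×10⁹)^(1/4) = 209 K.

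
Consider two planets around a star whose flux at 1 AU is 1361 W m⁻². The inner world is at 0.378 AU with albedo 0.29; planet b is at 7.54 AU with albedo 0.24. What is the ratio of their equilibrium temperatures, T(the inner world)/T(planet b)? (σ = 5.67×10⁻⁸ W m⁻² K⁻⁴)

T₁/T₂ ≈ 4.391

T_eq = [S₀(1−A)/(4σd²)]^(1/4), so T ∝ (1−A)^(1/4) / √d.
T₁ = [1361×0.71/(4×5.67×10⁻⁸×0.378²)]^(1/4) = 415.55 K.
T₂ = [1361×0.76/(4×5.67×10⁻⁸×7.54²)]^(1/4) = 94.64 K.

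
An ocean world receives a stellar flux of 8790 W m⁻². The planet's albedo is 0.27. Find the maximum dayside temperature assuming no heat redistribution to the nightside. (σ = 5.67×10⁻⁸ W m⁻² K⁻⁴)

T_ss ≈ 580 K

With no redistribution each surface element balances locally: S(1−A) = σT⁴.
T = [8790 × 0.73 / 5.67×10⁻⁸]^(1/4) = (1.13×10¹¹)^(1/4) = 580 K.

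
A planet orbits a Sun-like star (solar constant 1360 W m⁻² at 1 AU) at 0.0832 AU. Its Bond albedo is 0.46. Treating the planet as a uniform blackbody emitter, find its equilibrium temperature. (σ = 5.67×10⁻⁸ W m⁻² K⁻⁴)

Flux at 0.0832 AU: S = 1360/0.0832² = 1.96×10⁵ W m⁻².
Energy balance: absorbed = emitted ⇒ πR²·S(1−A) = 4πR²·σT_eq⁴, so T_eq⁴ = S(1−A)/(4σ).
T_eq = [1.96×10⁵ × 0.54 / (4 × 5.67×10⁻⁸)]^(1/4) = (4.68×10¹¹)^(1/4) = 827 K.

T_eq ≈ 827 K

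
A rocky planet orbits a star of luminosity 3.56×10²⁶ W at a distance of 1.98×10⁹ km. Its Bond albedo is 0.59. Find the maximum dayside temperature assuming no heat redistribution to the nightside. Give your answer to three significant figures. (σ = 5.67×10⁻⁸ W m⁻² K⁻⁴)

T_ss ≈ 85.0 K

d = 1.98×10⁹ km = 1.98×10¹² m.
Flux: S = L/(4πd²) = 3.56×10²⁶/(4π×(1.98×10¹²)²) = 7.23 W m⁻².
With no redistribution each surface element balances locally: S(1−A) = σT⁴.
T = [7.23 × 0.41 / 5.67×10⁻⁸]^(1/4) = (5.23×10⁷)^(1/4) = 85.0 K.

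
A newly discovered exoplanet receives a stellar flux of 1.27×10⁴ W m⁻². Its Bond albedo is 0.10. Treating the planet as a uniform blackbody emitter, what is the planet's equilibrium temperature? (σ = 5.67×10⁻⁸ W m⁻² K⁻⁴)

T_eq ≈ 474 K

Energy balance: absorbed = emitted ⇒ πR²·S(1−A) = 4πR²·σT_eq⁴, so T_eq⁴ = S(1−A)/(4σ).
T_eq = [1.27×10⁴ × 0.90 / (4 × 5.67×10⁻⁸)]^(1/4) = (5.04×10¹⁰)^(1/4) = 474 K.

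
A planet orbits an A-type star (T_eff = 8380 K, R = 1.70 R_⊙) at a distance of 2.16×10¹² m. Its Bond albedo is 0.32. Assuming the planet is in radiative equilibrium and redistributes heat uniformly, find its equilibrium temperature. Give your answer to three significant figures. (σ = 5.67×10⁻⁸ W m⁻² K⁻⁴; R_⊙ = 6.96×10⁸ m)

R_⋆ = 1.70 × 6.96×10⁸ = 1.18×10⁹ m.
L = 4πR_⋆²σT_⋆⁴ = 4π(1.18×10⁹)² × 5.67×10⁻⁸ × (8380)⁴ = 4.92×10²⁷ W.
S = L/(4πd²) = 83.9 W m⁻².
Energy balance: absorbed = emitted ⇒ πR²·S(1−A) = 4πR²·σT_eq⁴, so T_eq⁴ = S(1−A)/(4σ).
T_eq = [83.9 × 0.68 / (4 × 5.67×10⁻⁸)]^(1/4) = (2.52×10⁸)^(1/4) = 126 K.

T_eq ≈ 126 K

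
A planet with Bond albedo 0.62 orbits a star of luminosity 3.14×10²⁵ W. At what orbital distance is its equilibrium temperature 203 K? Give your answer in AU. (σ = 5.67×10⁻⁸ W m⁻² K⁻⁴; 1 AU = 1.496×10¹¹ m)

d ≈ 0.332 AU

From T_eq⁴ = L(1−A)/(16πσd²): d = √[L(1−A)/(16πσT_eq⁴)].
d = √[3.14×10²⁵ × 0.38 / (16π × 5.67×10⁻⁸ × (203)⁴)] = 4.97×10¹⁰ m = 0.332 AU.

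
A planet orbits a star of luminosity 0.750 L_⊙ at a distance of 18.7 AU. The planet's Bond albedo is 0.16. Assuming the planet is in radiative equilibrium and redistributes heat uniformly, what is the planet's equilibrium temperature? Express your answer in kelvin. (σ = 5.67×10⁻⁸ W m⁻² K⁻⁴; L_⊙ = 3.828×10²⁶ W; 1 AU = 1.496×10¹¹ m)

d = 18.7 AU = 2.80×10¹² m.
L = 0.750 × 3.828×10²⁶ = 2.87×10²⁶ W.
Flux: S = L/(4πd²) = 2.87×10²⁶/(4π×(2.80×10¹²)²) = 2.92 W m⁻².
Energy balance: absorbed = emitted ⇒ πR²·S(1−A) = 4πR²·σT_eq⁴, so T_eq⁴ = S(1−A)/(4σ).
T_eq = [2.92 × 0.84 / (4 × 5.67×10⁻⁸)]^(1/4) = (1.08×10⁷)^(1/4) = 57.3 K.

T_eq ≈ 57.3 K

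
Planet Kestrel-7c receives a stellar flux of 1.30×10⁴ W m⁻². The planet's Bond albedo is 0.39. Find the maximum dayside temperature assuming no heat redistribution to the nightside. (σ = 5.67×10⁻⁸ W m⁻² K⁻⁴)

With no redistribution each surface element balances locally: S(1−A) = σT⁴.
T = [1.30×10⁴ × 0.61 / 5.67×10⁻⁸]^(1/4) = (1.40×10¹¹)^(1/4) = 612 K.

T_ss ≈ 612 K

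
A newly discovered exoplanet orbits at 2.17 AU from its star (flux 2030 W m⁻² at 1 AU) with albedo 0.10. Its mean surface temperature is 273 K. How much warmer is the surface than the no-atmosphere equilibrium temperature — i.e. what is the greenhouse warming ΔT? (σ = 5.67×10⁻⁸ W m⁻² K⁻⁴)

ΔT ≈ 69.6 K

S = 2030/2.17² = 431.1 W m⁻².
T_eq = [S(1−A)/(4σ)]^(1/4) = [431.1×0.90/(4×5.67×10⁻⁸)]^(1/4) = 203.4 K.
ΔT = T_surf − T_eq = 273 − 203.4.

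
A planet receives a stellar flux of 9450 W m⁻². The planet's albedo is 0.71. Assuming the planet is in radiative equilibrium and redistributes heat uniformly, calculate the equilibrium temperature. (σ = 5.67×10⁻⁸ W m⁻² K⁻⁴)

T_eq ≈ 332 K

Energy balance: absorbed = emitted ⇒ πR²·S(1−A) = 4πR²·σT_eq⁴, so T_eq⁴ = S(1−A)/(4σ).
T_eq = [9450 × 0.29 / (4 × 5.67×10⁻⁸)]^(1/4) = (1.21×10¹⁰)^(1/4) = 332 K.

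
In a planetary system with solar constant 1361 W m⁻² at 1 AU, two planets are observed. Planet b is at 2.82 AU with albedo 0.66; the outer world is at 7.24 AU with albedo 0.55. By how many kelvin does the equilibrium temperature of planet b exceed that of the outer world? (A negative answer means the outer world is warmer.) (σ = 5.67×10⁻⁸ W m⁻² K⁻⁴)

ΔT ≈ 41.8 K

T_eq = [S₀(1−A)/(4σd²)]^(1/4), so T ∝ (1−A)^(1/4) / √d.
T₁ = [1361×0.34/(4×5.67×10⁻⁸×2.82²)]^(1/4) = 126.56 K.
T₂ = [1361×0.45/(4×5.67×10⁻⁸×7.24²)]^(1/4) = 84.72 K.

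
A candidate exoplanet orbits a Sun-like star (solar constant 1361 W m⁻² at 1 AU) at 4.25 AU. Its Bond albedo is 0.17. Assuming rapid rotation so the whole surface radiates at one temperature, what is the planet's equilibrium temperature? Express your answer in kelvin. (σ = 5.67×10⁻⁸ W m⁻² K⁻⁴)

T_eq ≈ 129 K

Flux at 4.25 AU: S = 1361/4.25² = 75.3 W m⁻².
Energy balance: absorbed = emitted ⇒ πR²·S(1−A) = 4πR²·σT_eq⁴, so T_eq⁴ = S(1−A)/(4σ).
T_eq = [75.3 × 0.83 / (4 × 5.67×10⁻⁸)]^(1/4) = (2.76×10⁸)^(1/4) = 129 K.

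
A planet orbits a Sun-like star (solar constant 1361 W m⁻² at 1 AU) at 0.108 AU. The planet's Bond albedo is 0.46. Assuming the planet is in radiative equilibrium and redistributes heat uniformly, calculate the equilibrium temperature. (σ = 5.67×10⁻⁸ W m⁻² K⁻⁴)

T_eq ≈ 726 K

Flux at 0.108 AU: S = 1361/0.108² = 1.17×10⁵ W m⁻².
Energy balance: absorbed = emitted ⇒ πR²·S(1−A) = 4πR²·σT_eq⁴, so T_eq⁴ = S(1−A)/(4σ).
T_eq = [1.17×10⁵ × 0.54 / (4 × 5.67×10⁻⁸)]^(1/4) = (2.78×10¹¹)^(1/4) = 726 K.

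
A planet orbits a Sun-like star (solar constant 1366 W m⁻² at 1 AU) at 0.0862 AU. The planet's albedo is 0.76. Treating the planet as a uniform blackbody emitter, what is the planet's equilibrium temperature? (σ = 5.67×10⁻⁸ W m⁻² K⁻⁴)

T_eq ≈ 664 K

Flux at 0.0862 AU: S = 1366/0.0862² = 1.84×10⁵ W m⁻².
Energy balance: absorbed = emitted ⇒ πR²·S(1−A) = 4πR²·σT_eq⁴, so T_eq⁴ = S(1−A)/(4σ).
T_eq = [1.84×10⁵ × 0.24 / (4 × 5.67×10⁻⁸)]^(1/4) = (1.95×10¹¹)^(1/4) = 664 K.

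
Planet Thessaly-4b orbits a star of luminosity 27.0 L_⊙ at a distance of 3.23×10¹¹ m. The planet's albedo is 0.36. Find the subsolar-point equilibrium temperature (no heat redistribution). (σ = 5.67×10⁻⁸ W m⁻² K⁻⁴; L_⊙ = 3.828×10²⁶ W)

L = 27.0 × 3.828×10²⁶ = 1.03×10²⁸ W.
Flux: S = L/(4πd²) = 1.03×10²⁸/(4π×(3.23×10¹¹)²) = 7880 W m⁻².
At the subsolar point the surface absorbs S(1−A) and emits σT⁴ per unit area — no factor of 4, since only the local patch is in balance.
T = [7880 × 0.64 / 5.67×10⁻⁸]^(1/4) = (8.90×10¹⁰)^(1/4) = 546 K.

T_ss ≈ 546 K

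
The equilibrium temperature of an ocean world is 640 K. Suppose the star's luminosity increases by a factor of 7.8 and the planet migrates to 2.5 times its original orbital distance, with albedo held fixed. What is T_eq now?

T_eq ≈ 676 K

T_eq ∝ L^(1/4) · d^(−1/2).
T′ = 640 × 7.8^(1/4) / 2.5^(1/2) = 676 K.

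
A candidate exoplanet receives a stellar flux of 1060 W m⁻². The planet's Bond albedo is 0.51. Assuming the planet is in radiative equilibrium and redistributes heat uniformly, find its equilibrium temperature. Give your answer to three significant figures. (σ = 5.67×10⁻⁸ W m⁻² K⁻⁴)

T_eq ≈ 219 K

Energy balance: absorbed = emitted ⇒ πR²·S(1−A) = 4πR²·σT_eq⁴, so T_eq⁴ = S(1−A)/(4σ).
T_eq = [1060 × 0.49 / (4 × 5.67×10⁻⁸)]^(1/4) = (2.29×10⁹)^(1/4) = 219 K.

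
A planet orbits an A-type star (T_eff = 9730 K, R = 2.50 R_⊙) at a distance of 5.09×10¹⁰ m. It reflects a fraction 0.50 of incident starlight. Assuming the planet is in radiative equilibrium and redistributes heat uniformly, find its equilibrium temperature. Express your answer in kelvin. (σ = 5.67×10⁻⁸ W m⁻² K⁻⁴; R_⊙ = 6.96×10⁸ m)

R_⋆ = 2.50 × 6.96×10⁸ = 1.74×10⁹ m.
L = 4πR_⋆²σT_⋆⁴ = 4π(1.74×10⁹)² × 5.67×10⁻⁸ × (9730)⁴ = 1.93×10²⁸ W.
S = L/(4πd²) = 5.94×10⁵ W m⁻².
Energy balance: absorbed = emitted ⇒ πR²·S(1−A) = 4πR²·σT_eq⁴, so T_eq⁴ = S(1−A)/(4σ).
T_eq = [5.94×10⁵ × 0.50 / (4 × 5.67×10⁻⁸)]^(1/4) = (1.31×10¹²)^(1/4) = 1070 K.

T_eq ≈ 1070 K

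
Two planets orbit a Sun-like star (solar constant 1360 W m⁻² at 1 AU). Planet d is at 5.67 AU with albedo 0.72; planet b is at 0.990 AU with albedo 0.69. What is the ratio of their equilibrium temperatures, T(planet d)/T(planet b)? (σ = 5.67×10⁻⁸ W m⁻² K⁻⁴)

T₁/T₂ ≈ 0.407

T_eq = [S₀(1−A)/(4σd²)]^(1/4), so T ∝ (1−A)^(1/4) / √d.
T₁ = [1360×0.28/(4×5.67×10⁻⁸×5.67²)]^(1/4) = 85.01 K.
T₂ = [1360×0.31/(4×5.67×10⁻⁸×0.990²)]^(1/4) = 208.69 K.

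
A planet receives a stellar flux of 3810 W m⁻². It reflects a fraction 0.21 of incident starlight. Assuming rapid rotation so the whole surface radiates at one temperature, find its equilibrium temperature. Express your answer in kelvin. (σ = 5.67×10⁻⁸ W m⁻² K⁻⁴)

T_eq ≈ 339 K

Energy balance: absorbed = emitted ⇒ πR²·S(1−A) = 4πR²·σT_eq⁴, so T_eq⁴ = S(1−A)/(4σ).
T_eq = [3810 × 0.79 / (4 × 5.67×10⁻⁸)]^(1/4) = (1.33×10¹⁰)^(1/4) = 339 K.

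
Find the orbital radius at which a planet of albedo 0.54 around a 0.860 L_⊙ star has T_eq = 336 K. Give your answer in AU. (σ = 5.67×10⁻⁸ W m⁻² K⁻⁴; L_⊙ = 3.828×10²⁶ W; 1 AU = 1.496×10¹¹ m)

L = 0.860 × 3.828×10²⁶ = 3.29×10²⁶ W.
From T_eq⁴ = L(1−A)/(16πσd²): d = √[L(1−A)/(16πσT_eq⁴)].
d = √[3.29×10²⁶ × 0.46 / (16π × 5.67×10⁻⁸ × (336)⁴)] = 6.46×10¹⁰ m = 0.432 AU.

d ≈ 0.432 AU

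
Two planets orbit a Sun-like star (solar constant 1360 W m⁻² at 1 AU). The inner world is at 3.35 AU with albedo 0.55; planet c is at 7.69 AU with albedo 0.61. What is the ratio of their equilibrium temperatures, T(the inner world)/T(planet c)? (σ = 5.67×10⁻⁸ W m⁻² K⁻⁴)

T₁/T₂ ≈ 1.570

T_eq = [S₀(1−A)/(4σd²)]^(1/4), so T ∝ (1−A)^(1/4) / √d.
T₁ = [1360×0.45/(4×5.67×10⁻⁸×3.35²)]^(1/4) = 124.52 K.
T₂ = [1360×0.39/(4×5.67×10⁻⁸×7.69²)]^(1/4) = 79.30 K.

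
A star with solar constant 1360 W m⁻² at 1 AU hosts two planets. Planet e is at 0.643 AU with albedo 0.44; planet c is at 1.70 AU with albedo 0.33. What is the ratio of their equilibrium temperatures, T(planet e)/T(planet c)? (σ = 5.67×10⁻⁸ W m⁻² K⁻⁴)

T_eq = [S₀(1−A)/(4σd²)]^(1/4), so T ∝ (1−A)^(1/4) / √d.
T₁ = [1360×0.56/(4×5.67×10⁻⁸×0.643²)]^(1/4) = 300.20 K.
T₂ = [1360×0.67/(4×5.67×10⁻⁸×1.70²)]^(1/4) = 193.09 K.

T₁/T₂ ≈ 1.555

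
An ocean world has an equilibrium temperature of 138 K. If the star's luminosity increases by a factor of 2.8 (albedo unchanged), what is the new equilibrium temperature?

T_eq ∝ L^(1/4) · d^(−1/2).
T′ = 138 × 2.8^(1/4) = 179 K.

T_eq ≈ 179 K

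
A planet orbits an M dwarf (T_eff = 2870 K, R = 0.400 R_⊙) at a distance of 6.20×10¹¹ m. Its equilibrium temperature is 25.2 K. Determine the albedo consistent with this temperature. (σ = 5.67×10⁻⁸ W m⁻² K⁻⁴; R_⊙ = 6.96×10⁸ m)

A ≈ 0.88

R_⋆ = 0.400 × 6.96×10⁸ = 2.78×10⁸ m.
L = 4πR_⋆²σT_⋆⁴ = 4π(2.78×10⁸)² × 5.67×10⁻⁸ × (2870)⁴ = 3.75×10²⁴ W.
S = L/(4πd²) = 0.776 W m⁻².
From T_eq⁴ = S(1−A)/(4σ): 1−A = 4σT_eq⁴/S.
1−A = 4 × 5.67×10⁻⁸ × (25.2)⁴ / 0.776 = 0.118.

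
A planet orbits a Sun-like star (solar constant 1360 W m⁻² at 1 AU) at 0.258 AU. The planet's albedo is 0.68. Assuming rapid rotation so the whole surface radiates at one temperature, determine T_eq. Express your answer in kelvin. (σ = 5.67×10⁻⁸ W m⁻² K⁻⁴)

T_eq ≈ 412 K

Flux at 0.258 AU: S = 1360/0.258² = 2.04×10⁴ W m⁻².
Energy balance: absorbed = emitted ⇒ πR²·S(1−A) = 4πR²·σT_eq⁴, so T_eq⁴ = S(1−A)/(4σ).
T_eq = [2.04×10⁴ × 0.32 / (4 × 5.67×10⁻⁸)]^(1/4) = (2.88×10¹⁰)^(1/4) = 412 K.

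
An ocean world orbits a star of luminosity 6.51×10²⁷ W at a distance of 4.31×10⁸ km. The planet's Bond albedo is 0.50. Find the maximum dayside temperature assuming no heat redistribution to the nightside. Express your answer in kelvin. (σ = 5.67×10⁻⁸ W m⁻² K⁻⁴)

T_ss ≈ 396 K

d = 4.31×10⁸ km = 4.31×10¹¹ m.
Flux: S = L/(4πd²) = 6.51×10²⁷/(4π×(4.31×10¹¹)²) = 2790 W m⁻².
With no redistribution each surface element balances locally: S(1−A) = σT⁴.
T = [2790 × 0.50 / 5.67×10⁻⁸]^(1/4) = (2.46×10¹⁰)^(1/4) = 396 K.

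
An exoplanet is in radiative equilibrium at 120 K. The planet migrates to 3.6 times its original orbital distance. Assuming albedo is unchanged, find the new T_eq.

T_eq ∝ L^(1/4) · d^(−1/2).
T′ = 120 / 3.6^(1/2) = 63.2 K.

T_eq ≈ 63.2 K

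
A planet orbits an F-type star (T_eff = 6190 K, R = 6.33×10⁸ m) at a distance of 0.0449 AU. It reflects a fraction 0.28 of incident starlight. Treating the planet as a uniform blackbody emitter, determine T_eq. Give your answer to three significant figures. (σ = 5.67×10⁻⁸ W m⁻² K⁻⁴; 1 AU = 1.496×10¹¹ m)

T_eq ≈ 1240 K

d = 0.0449 AU = 6.72×10⁹ m.
L = 4πR_⋆²σT_⋆⁴ = 4π(6.33×10⁸)² × 5.67×10⁻⁸ × (6190)⁴ = 4.19×10²⁶ W.
S = L/(4πd²) = 7.39×10⁵ W m⁻².
Energy balance: absorbed = emitted ⇒ πR²·S(1−A) = 4πR²·σT_eq⁴, so T_eq⁴ = S(1−A)/(4σ).
T_eq = [7.39×10⁵ × 0.72 / (4 × 5.67×10⁻⁸)]^(1/4) = (2.35×10¹²)^(1/4) = 1240 K.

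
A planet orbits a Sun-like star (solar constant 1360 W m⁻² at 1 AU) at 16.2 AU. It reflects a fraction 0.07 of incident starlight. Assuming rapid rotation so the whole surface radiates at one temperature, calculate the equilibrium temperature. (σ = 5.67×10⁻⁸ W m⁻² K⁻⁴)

Flux at 16.2 AU: S = 1360/16.2² = 5.18 W m⁻².
Energy balance: absorbed = emitted ⇒ πR²·S(1−A) = 4πR²·σT_eq⁴, so T_eq⁴ = S(1−A)/(4σ).
T_eq = [5.18 × 0.93 / (4 × 5.67×10⁻⁸)]^(1/4) = (2.12×10⁷)^(1/4) = 67.9 K.

T_eq ≈ 67.9 K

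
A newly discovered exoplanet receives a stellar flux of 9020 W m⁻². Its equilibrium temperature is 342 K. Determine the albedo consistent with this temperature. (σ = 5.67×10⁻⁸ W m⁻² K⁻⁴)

From T_eq⁴ = S(1−A)/(4σ): 1−A = 4σT_eq⁴/S.
1−A = 4 × 5.67×10⁻⁸ × (342)⁴ / 9020 = 0.344.

A ≈ 0.66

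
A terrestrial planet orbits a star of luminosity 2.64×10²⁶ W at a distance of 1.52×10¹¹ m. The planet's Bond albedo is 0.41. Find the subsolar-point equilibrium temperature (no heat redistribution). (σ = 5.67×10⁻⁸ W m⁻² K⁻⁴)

Flux: S = L/(4πd²) = 2.64×10²⁶/(4π×(1.52×10¹¹)²) = 909 W m⁻².
At the subsolar point the surface absorbs S(1−A) and emits σT⁴ per unit area — no factor of 4, since only the local patch is in balance.
T = [909 × 0.59 / 5.67×10⁻⁸]^(1/4) = (9.46×10⁹)^(1/4) = 312 K.

T_ss ≈ 312 K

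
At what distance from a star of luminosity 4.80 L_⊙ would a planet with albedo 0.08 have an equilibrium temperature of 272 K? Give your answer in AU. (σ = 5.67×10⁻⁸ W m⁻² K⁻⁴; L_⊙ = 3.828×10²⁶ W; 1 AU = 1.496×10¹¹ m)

d ≈ 2.20 AU

L = 4.80 × 3.828×10²⁶ = 1.84×10²⁷ W.
From T_eq⁴ = L(1−A)/(16πσd²): d = √[L(1−A)/(16πσT_eq⁴)].
d = √[1.84×10²⁷ × 0.92 / (16π × 5.67×10⁻⁸ × (272)⁴)] = 3.29×10¹¹ m = 2.20 AU.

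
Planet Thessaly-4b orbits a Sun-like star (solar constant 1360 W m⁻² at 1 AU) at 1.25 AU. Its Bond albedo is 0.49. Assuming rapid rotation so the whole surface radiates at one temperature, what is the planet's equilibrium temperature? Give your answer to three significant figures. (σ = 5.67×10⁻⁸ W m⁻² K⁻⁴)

Flux at 1.25 AU: S = 1360/1.25² = 870 W m⁻².
Energy balance: absorbed = emitted ⇒ πR²·S(1−A) = 4πR²·σT_eq⁴, so T_eq⁴ = S(1−A)/(4σ).
T_eq = [870 × 0.51 / (4 × 5.67×10⁻⁸)]^(1/4) = (1.96×10⁹)^(1/4) = 210 K.

T_eq ≈ 210 K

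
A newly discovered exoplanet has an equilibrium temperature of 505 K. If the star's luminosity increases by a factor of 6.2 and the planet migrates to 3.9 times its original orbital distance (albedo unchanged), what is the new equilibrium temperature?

T_eq ∝ L^(1/4) · d^(−1/2).
T′ = 505 × 6.2^(1/4) / 3.9^(1/2) = 404 K.

T_eq ≈ 404 K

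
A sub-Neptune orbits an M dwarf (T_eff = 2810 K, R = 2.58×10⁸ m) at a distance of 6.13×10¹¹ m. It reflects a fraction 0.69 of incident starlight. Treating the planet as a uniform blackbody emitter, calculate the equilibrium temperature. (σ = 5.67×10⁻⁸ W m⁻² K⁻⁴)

L = 4πR_⋆²σT_⋆⁴ = 4π(2.58×10⁸)² × 5.67×10⁻⁸ × (2810)⁴ = 2.96×10²⁴ W.
S = L/(4πd²) = 0.626 W m⁻².
Energy balance: absorbed = emitted ⇒ πR²·S(1−A) = 4πR²·σT_eq⁴, so T_eq⁴ = S(1−A)/(4σ).
T_eq = [0.626 × 0.31 / (4 × 5.67×10⁻⁸)]^(1/4) = (8.56×10⁵)^(1/4) = 30.4 K.

T_eq ≈ 30.4 K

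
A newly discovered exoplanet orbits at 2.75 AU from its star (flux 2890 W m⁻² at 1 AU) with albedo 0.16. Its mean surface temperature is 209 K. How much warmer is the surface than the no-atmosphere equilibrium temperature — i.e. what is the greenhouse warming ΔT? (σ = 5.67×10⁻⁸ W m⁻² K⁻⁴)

ΔT ≈ 15.0 K

S = 2890/2.75² = 382.1 W m⁻².
T_eq = [S(1−A)/(4σ)]^(1/4) = [382.1×0.84/(4×5.67×10⁻⁸)]^(1/4) = 194.0 K.
ΔT = T_surf − T_eq = 209 − 194.0.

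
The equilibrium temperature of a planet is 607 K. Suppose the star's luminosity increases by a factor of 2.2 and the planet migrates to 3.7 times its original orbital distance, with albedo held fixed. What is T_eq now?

T_eq ∝ L^(1/4) · d^(−1/2).
T′ = 607 × 2.2^(1/4) / 3.7^(1/2) = 384 K.

T_eq ≈ 384 K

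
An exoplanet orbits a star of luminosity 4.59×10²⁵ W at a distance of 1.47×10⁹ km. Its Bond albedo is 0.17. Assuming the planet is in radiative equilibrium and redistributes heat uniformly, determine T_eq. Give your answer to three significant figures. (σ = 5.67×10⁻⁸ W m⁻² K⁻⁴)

d = 1.47×10⁹ km = 1.47×10¹² m.
Flux: S = L/(4πd²) = 4.59×10²⁵/(4π×(1.47×10¹²)²) = 1.69 W m⁻².
Energy balance: absorbed = emitted ⇒ πR²·S(1−A) = 4πR²·σT_eq⁴, so T_eq⁴ = S(1−A)/(4σ).
T_eq = [1.69 × 0.83 / (4 × 5.67×10⁻⁸)]^(1/4) = (6.19×10⁶)^(1/4) = 49.9 K.

T_eq ≈ 49.9 K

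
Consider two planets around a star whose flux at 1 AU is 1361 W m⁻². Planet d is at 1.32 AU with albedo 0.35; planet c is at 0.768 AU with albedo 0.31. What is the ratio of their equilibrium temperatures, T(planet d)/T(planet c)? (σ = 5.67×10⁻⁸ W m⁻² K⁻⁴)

T₁/T₂ ≈ 0.751

T_eq = [S₀(1−A)/(4σd²)]^(1/4), so T ∝ (1−A)^(1/4) / √d.
T₁ = [1361×0.65/(4×5.67×10⁻⁸×1.32²)]^(1/4) = 217.52 K.
T₂ = [1361×0.69/(4×5.67×10⁻⁸×0.768²)]^(1/4) = 289.46 K.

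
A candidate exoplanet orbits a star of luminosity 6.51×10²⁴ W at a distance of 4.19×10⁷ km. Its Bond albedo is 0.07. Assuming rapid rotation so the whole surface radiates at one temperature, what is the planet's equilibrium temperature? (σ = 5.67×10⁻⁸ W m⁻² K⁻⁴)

T_eq ≈ 187 K

d = 4.19×10⁷ km = 4.19×10¹⁰ m.
Flux: S = L/(4πd²) = 6.51×10²⁴/(4π×(4.19×10¹⁰)²) = 295 W m⁻².
Energy balance: absorbed = emitted ⇒ πR²·S(1−A) = 4πR²·σT_eq⁴, so T_eq⁴ = S(1−A)/(4σ).
T_eq = [295 × 0.93 / (4 × 5.67×10⁻⁸)]^(1/4) = (1.21×10⁹)^(1/4) = 187 K.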